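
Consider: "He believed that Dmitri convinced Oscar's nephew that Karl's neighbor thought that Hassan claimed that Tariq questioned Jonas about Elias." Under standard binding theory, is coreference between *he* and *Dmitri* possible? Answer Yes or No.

No

*Dmitri* is an R-expression; Principle C requires it to be free (not bound by any c-commanding expression).
— he: subject of the matrix clause; the pronoun c-commands the R-expression — coreference blocked (Principle C).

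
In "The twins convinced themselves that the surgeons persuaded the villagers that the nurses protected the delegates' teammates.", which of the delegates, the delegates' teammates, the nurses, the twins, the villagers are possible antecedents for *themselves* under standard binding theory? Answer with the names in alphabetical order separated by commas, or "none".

the twins

*themselves* is a reflexive; Principle A requires it to be bound within its binding domain — the matrix clause.
— the delegates: possessor inside the object DP of the clause headed by 'protected'; does not c-command the reflexive — cannot bind it (Principle A).
— the delegates' teammates: object of the clause headed by 'protected'; does not c-command the reflexive — cannot bind it (Principle A).
— the nurses: subject of the clause headed by 'protected'; does not c-command the reflexive — cannot bind it (Principle A).
— the twins: subject of the matrix clause; c-commands the reflexive within its binding domain — allowed (Principle A).
— the villagers: object of the clause headed by 'persuaded'; does not c-command the reflexive — cannot bind it (Principle A).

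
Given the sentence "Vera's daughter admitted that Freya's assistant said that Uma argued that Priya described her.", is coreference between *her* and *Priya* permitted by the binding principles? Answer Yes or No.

*her* is a pronoun; Principle B requires it to be free in its binding domain — the clause headed by 'described'.
— Priya: subject of the clause headed by 'described'; c-commands the pronoun within its binding domain — blocked (Principle B).

No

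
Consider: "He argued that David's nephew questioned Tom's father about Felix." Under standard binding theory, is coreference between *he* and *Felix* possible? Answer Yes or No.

No

*Felix* is an R-expression; Principle C requires it to be free (not bound by any c-commanding expression).
— he: subject of the matrix clause; the pronoun c-commands the R-expression — coreference blocked (Principle C).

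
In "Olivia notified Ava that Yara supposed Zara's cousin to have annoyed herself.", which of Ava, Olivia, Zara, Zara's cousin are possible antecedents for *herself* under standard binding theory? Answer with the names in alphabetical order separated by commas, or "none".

Zara's cousin

*herself* is a reflexive; Principle A requires it to be bound within its binding domain — the clause headed by 'annoyed'.
— Ava: object of the matrix clause; c-commands the reflexive but lies outside its binding domain — cannot bind it (Principle A).
— Olivia: subject of the matrix clause; c-commands the reflexive but lies outside its binding domain — cannot bind it (Principle A).
— Zara: possessor inside the subject DP of the clause headed by 'annoyed'; does not c-command the reflexive — cannot bind it (Principle A).
— Zara's cousin: subject of the clause headed by 'annoyed'; c-commands the reflexive within its binding domain — allowed (Principle A).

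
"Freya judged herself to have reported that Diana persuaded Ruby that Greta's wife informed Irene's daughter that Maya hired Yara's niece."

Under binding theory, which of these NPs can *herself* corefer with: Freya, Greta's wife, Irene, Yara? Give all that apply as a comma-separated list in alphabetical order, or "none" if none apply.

Freya

*herself* is a reflexive; Principle A requires it to be bound within its binding domain — the matrix clause.
— Freya: subject of the matrix clause; c-commands the reflexive within its binding domain — allowed (Principle A).
— Greta's wife: subject of the clause headed by 'informed'; does not c-command the reflexive — cannot bind it (Principle A).
— Irene: possessor inside the object DP of the clause headed by 'informed'; does not c-command the reflexive — cannot bind it (Principle A).
— Yara: possessor inside the object DP of the clause headed by 'hired'; does not c-command the reflexive — cannot bind it (Principle A).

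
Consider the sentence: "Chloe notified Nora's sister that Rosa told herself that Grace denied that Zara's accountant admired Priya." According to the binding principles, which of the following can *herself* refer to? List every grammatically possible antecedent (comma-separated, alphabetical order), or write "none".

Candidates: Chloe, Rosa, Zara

Rosa

*herself* is a reflexive; Principle A requires it to be bound within its binding domain — the clause headed by 'told'.
— Chloe: subject of the matrix clause; c-commands the reflexive but lies outside its binding domain — cannot bind it (Principle A).
— Rosa: subject of the clause headed by 'told'; c-commands the reflexive within its binding domain — allowed (Principle A).
— Zara: possessor inside the subject DP of the clause headed by 'admired'; does not c-command the reflexive — cannot bind it (Principle A).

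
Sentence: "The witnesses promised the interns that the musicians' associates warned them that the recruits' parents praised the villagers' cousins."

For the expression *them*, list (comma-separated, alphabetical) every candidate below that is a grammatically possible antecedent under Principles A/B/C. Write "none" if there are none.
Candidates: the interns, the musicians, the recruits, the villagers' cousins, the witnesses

the interns, the musicians, the witnesses

*them* is a pronoun; Principle B requires it to be free in its binding domain — the clause headed by 'warned'.
— the interns: object of the matrix clause; c-commands the pronoun but lies outside its binding domain — allowed.
— the musicians: possessor inside the subject DP of the clause headed by 'warned'; does not c-command the pronoun — Principle B does not apply; allowed.
— the recruits: possessor inside the subject DP of the clause headed by 'praised'; is c-commanded by the pronoun; coreference would bind this R-expression — blocked (Principle C).
— the villagers' cousins: object of the clause headed by 'praised'; is c-commanded by the pronoun; coreference would bind this R-expression — blocked (Principle C).
— the witnesses: subject of the matrix clause; c-commands the pronoun but lies outside its binding domain — allowed.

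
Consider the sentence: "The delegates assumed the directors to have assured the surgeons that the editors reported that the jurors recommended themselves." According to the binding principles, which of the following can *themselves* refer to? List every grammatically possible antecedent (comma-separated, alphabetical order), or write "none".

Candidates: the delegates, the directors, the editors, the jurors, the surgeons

*themselves* is a reflexive; Principle A requires it to be bound within its binding domain — the clause headed by 'recommended'.
— the delegates: subject of the matrix clause; c-commands the reflexive but lies outside its binding domain — cannot bind it (Principle A).
— the directors: subject of the clause headed by 'assured'; c-commands the reflexive but lies outside its binding domain — cannot bind it (Principle A).
— the editors: subject of the clause headed by 'reported'; c-commands the reflexive but lies outside its binding domain — cannot bind it (Principle A).
— the jurors: subject of the clause headed by 'recommended'; c-commands the reflexive within its binding domain — allowed (Principle A).
— the surgeons: object of the clause headed by 'assured'; c-commands the reflexive but lies outside its binding domain — cannot bind it (Principle A).

the jurors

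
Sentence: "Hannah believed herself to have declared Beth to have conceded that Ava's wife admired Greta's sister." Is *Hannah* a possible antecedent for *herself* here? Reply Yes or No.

Yes

*herself* is a reflexive; Principle A requires it to be bound within its binding domain — the matrix clause.
— Hannah: subject of the matrix clause; c-commands the reflexive within its binding domain — allowed (Principle A).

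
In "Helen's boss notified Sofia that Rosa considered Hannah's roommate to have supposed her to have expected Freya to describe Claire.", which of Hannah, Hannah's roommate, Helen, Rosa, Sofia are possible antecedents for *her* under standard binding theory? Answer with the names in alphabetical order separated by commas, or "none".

*her* is a pronoun; Principle B requires it to be free in its binding domain — the clause headed by 'supposed'.
— Hannah: possessor inside the subject DP of the clause headed by 'supposed'; does not c-command the pronoun — Principle B does not apply; allowed.
— Hannah's roommate: subject of the clause headed by 'supposed'; c-commands the pronoun within its binding domain — blocked (Principle B).
— Helen: possessor inside the subject DP of the matrix clause; does not c-command the pronoun — Principle B does not apply; allowed.
— Rosa: subject of the clause headed by 'considered'; c-commands the pronoun but lies outside its binding domain — allowed.
— Sofia: object of the matrix clause; c-commands the pronoun but lies outside its binding domain — allowed.

Hannah, Helen, Rosa, Sofia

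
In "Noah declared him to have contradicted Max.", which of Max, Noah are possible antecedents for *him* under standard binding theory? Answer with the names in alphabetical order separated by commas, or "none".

none

*him* is a pronoun; Principle B requires it to be free in its binding domain — the matrix clause.
— Max: object of the clause headed by 'contradicted'; is c-commanded by the pronoun; coreference would bind this R-expression — blocked (Principle C).
— Noah: subject of the matrix clause; c-commands the pronoun within its binding domain — blocked (Principle B).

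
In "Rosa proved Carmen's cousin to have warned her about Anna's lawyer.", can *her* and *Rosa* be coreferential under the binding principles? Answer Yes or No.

Yes

*Rosa* is an R-expression; Principle C requires it to be free (not bound by any c-commanding expression).
— her: object of the clause headed by 'warned'; the pronoun does not c-command the R-expression — coreference allowed.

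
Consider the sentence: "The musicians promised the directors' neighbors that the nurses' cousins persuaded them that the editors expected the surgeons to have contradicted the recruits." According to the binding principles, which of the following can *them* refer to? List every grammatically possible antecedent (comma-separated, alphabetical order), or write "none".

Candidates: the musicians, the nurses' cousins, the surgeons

the musicians

*them* is a pronoun; Principle B requires it to be free in its binding domain — the clause headed by 'persuaded'.
— the musicians: subject of the matrix clause; c-commands the pronoun but lies outside its binding domain — allowed.
— the nurses' cousins: subject of the clause headed by 'persuaded'; c-commands the pronoun within its binding domain — blocked (Principle B).
— the surgeons: subject of the clause headed by 'contradicted'; is c-commanded by the pronoun; coreference would bind this R-expression — blocked (Principle C).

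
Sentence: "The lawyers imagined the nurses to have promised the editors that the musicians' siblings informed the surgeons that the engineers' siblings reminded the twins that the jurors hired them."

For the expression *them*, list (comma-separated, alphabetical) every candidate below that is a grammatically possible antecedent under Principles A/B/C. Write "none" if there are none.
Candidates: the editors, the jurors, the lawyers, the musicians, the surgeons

the editors, the lawyers, the musicians, the surgeons

*them* is a pronoun; Principle B requires it to be free in its binding domain — the clause headed by 'hired'.
— the editors: object of the clause headed by 'promised'; c-commands the pronoun but lies outside its binding domain — allowed.
— the jurors: subject of the clause headed by 'hired'; c-commands the pronoun within its binding domain — blocked (Principle B).
— the lawyers: subject of the matrix clause; c-commands the pronoun but lies outside its binding domain — allowed.
— the musicians: possessor inside the subject DP of the clause headed by 'informed'; does not c-command the pronoun — Principle B does not apply; allowed.
— the surgeons: object of the clause headed by 'informed'; c-commands the pronoun but lies outside its binding domain — allowed.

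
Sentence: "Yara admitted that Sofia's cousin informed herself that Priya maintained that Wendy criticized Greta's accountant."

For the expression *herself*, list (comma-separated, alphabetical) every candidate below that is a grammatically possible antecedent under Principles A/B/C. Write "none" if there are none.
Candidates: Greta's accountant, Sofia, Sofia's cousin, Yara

*herself* is a reflexive; Principle A requires it to be bound within its binding domain — the clause headed by 'informed'.
— Greta's accountant: object of the clause headed by 'criticized'; does not c-command the reflexive — cannot bind it (Principle A).
— Sofia: possessor inside the subject DP of the clause headed by 'informed'; does not c-command the reflexive — cannot bind it (Principle A).
— Sofia's cousin: subject of the clause headed by 'informed'; c-commands the reflexive within its binding domain — allowed (Principle A).
— Yara: subject of the matrix clause; c-commands the reflexive but lies outside its binding domain — cannot bind it (Principle A).

Sofia's cousin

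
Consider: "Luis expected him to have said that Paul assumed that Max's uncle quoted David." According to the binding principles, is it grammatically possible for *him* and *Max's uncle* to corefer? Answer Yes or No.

*him* is a pronoun; Principle B requires it to be free in its binding domain — the matrix clause.
— Max's uncle: subject of the clause headed by 'quoted'; is c-commanded by the pronoun; coreference would bind this R-expression — blocked (Principle C).

No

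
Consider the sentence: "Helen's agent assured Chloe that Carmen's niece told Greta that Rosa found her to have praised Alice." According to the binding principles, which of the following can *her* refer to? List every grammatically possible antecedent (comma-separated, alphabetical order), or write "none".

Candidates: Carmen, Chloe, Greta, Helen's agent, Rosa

Carmen, Chloe, Greta, Helen's agent

*her* is a pronoun; Principle B requires it to be free in its binding domain — the clause headed by 'found'.
— Carmen: possessor inside the subject DP of the clause headed by 'told'; does not c-command the pronoun — Principle B does not apply; allowed.
— Chloe: object of the matrix clause; c-commands the pronoun but lies outside its binding domain — allowed.
— Greta: object of the clause headed by 'told'; c-commands the pronoun but lies outside its binding domain — allowed.
— Helen's agent: subject of the matrix clause; c-commands the pronoun but lies outside its binding domain — allowed.
— Rosa: subject of the clause headed by 'found'; c-commands the pronoun within its binding domain — blocked (Principle B).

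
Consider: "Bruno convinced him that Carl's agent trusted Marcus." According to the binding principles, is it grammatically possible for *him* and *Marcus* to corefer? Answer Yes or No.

*him* is a pronoun; Principle B requires it to be free in its binding domain — the matrix clause.
— Marcus: object of the clause headed by 'trusted'; is c-commanded by the pronoun; coreference would bind this R-expression — blocked (Principle C).

No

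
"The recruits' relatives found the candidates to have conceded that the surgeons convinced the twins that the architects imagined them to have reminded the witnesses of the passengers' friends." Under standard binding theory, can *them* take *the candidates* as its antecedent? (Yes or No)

Yes

*them* is a pronoun; Principle B requires it to be free in its binding domain — the clause headed by 'imagined'.
— the candidates: subject of the clause headed by 'conceded'; c-commands the pronoun but lies outside its binding domain — allowed.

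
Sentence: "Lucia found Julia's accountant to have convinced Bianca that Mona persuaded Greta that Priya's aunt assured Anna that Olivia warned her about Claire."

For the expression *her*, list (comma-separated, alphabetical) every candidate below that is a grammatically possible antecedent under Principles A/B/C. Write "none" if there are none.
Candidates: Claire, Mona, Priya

Mona, Priya

*her* is a pronoun; Principle B requires it to be free in its binding domain — the clause headed by 'warned'.
— Claire: second object of the clause headed by 'warned'; is c-commanded by the pronoun; coreference would bind this R-expression — blocked (Principle C).
— Mona: subject of the clause headed by 'persuaded'; c-commands the pronoun but lies outside its binding domain — allowed.
— Priya: possessor inside the subject DP of the clause headed by 'assured'; does not c-command the pronoun — Principle B does not apply; allowed.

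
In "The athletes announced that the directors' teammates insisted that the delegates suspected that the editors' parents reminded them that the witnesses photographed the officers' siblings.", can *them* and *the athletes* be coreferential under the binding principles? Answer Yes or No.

*the athletes* is an R-expression; Principle C requires it to be free (not bound by any c-commanding expression).
— them: object of the clause headed by 'reminded'; the pronoun does not c-command the R-expression — coreference allowed.

Yes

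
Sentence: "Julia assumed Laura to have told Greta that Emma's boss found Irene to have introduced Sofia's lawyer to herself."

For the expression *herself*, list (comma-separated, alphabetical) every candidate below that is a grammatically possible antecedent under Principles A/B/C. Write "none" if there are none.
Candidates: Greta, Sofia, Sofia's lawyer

*herself* is a reflexive; Principle A requires it to be bound within its binding domain — the clause headed by 'introduced'.
— Greta: object of the clause headed by 'told'; c-commands the reflexive but lies outside its binding domain — cannot bind it (Principle A).
— Sofia: possessor inside the object DP of the clause headed by 'introduced'; does not c-command the reflexive — cannot bind it (Principle A).
— Sofia's lawyer: object of the clause headed by 'introduced'; c-commands the reflexive within its binding domain — allowed (Principle A).

Sofia's lawyer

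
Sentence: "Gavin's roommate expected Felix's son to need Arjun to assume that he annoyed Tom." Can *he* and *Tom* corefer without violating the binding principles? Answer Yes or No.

*Tom* is an R-expression; Principle C requires it to be free (not bound by any c-commanding expression).
— he: subject of the clause headed by 'annoyed'; the pronoun c-commands the R-expression — coreference blocked (Principle C).

No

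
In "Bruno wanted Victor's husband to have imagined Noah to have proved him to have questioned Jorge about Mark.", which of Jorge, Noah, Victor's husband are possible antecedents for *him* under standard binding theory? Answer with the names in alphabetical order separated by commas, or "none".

*him* is a pronoun; Principle B requires it to be free in its binding domain — the clause headed by 'proved'.
— Jorge: object of the clause headed by 'questioned'; is c-commanded by the pronoun; coreference would bind this R-expression — blocked (Principle C).
— Noah: subject of the clause headed by 'proved'; c-commands the pronoun within its binding domain — blocked (Principle B).
— Victor's husband: subject of the clause headed by 'imagined'; c-commands the pronoun but lies outside its binding domain — allowed.

Victor's husband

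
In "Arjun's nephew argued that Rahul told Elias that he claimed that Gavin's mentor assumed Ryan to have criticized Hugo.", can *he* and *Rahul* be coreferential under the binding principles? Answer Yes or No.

Yes

*Rahul* is an R-expression; Principle C requires it to be free (not bound by any c-commanding expression).
— he: subject of the clause headed by 'claimed'; the pronoun does not c-command the R-expression — coreference allowed.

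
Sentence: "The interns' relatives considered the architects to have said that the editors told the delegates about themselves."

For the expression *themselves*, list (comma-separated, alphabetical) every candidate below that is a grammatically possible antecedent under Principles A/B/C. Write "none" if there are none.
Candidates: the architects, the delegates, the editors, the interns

*themselves* is a reflexive; Principle A requires it to be bound within its binding domain — the clause headed by 'told'.
— the architects: subject of the clause headed by 'said'; c-commands the reflexive but lies outside its binding domain — cannot bind it (Principle A).
— the delegates: object of the clause headed by 'told'; c-commands the reflexive within its binding domain — allowed (Principle A).
— the editors: subject of the clause headed by 'told'; c-commands the reflexive within its binding domain — allowed (Principle A).
— the interns: possessor inside the subject DP of the matrix clause; does not c-command the reflexive — cannot bind it (Principle A).

the delegates, the editors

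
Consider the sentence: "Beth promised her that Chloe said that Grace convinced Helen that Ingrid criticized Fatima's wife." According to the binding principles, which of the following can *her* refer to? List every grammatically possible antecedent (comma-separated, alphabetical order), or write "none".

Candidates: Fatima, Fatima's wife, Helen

none

*her* is a pronoun; Principle B requires it to be free in its binding domain — the matrix clause.
— Fatima: possessor inside the object DP of the clause headed by 'criticized'; is c-commanded by the pronoun; coreference would bind this R-expression — blocked (Principle C).
— Fatima's wife: object of the clause headed by 'criticized'; is c-commanded by the pronoun; coreference would bind this R-expression — blocked (Principle C).
— Helen: object of the clause headed by 'convinced'; is c-commanded by the pronoun; coreference would bind this R-expression — blocked (Principle C).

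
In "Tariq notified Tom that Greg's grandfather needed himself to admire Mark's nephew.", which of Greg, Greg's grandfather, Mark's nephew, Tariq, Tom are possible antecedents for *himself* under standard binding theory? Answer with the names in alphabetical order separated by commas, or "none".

*himself* is a reflexive; Principle A requires it to be bound within its binding domain — the clause headed by 'needed'.
— Greg: possessor inside the subject DP of the clause headed by 'needed'; does not c-command the reflexive — cannot bind it (Principle A).
— Greg's grandfather: subject of the clause headed by 'needed'; c-commands the reflexive within its binding domain — allowed (Principle A).
— Mark's nephew: object of the clause headed by 'admire'; does not c-command the reflexive — cannot bind it (Principle A).
— Tariq: subject of the matrix clause; c-commands the reflexive but lies outside its binding domain — cannot bind it (Principle A).
— Tom: object of the matrix clause; c-commands the reflexive but lies outside its binding domain — cannot bind it (Principle A).

Greg's grandfather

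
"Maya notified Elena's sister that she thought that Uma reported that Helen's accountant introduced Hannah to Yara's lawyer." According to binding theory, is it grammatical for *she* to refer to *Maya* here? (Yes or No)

Yes

*Maya* is an R-expression; Principle C requires it to be free (not bound by any c-commanding expression).
— she: subject of the clause headed by 'thought'; the pronoun does not c-command the R-expression — coreference allowed.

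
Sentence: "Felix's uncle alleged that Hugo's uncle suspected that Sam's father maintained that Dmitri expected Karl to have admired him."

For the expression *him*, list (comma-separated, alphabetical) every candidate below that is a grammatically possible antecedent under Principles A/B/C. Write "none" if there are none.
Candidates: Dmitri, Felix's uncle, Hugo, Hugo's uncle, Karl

Dmitri, Felix's uncle, Hugo, Hugo's uncle

*him* is a pronoun; Principle B requires it to be free in its binding domain — the clause headed by 'admired'.
— Dmitri: subject of the clause headed by 'expected'; c-commands the pronoun but lies outside its binding domain — allowed.
— Felix's uncle: subject of the matrix clause; c-commands the pronoun but lies outside its binding domain — allowed.
— Hugo: possessor inside the subject DP of the clause headed by 'suspected'; does not c-command the pronoun — Principle B does not apply; allowed.
— Hugo's uncle: subject of the clause headed by 'suspected'; c-commands the pronoun but lies outside its binding domain — allowed.
— Karl: subject of the clause headed by 'admired'; c-commands the pronoun within its binding domain — blocked (Principle B).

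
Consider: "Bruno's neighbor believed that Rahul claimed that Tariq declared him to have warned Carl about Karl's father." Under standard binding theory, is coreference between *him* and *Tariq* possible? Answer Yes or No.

No

*Tariq* is an R-expression; Principle C requires it to be free (not bound by any c-commanding expression).
— him: subject of the clause headed by 'warned'; the R-expression locally c-commands the pronoun — coreference blocked (Principle B on the pronoun).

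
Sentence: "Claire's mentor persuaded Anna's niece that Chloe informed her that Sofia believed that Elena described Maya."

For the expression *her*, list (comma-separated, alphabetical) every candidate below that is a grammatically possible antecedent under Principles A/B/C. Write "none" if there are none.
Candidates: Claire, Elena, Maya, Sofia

Claire

*her* is a pronoun; Principle B requires it to be free in its binding domain — the clause headed by 'informed'.
— Claire: possessor inside the subject DP of the matrix clause; does not c-command the pronoun — Principle B does not apply; allowed.
— Elena: subject of the clause headed by 'described'; is c-commanded by the pronoun; coreference would bind this R-expression — blocked (Principle C).
— Maya: object of the clause headed by 'described'; is c-commanded by the pronoun; coreference would bind this R-expression — blocked (Principle C).
— Sofia: subject of the clause headed by 'believed'; is c-commanded by the pronoun; coreference would bind this R-expression — blocked (Principle C).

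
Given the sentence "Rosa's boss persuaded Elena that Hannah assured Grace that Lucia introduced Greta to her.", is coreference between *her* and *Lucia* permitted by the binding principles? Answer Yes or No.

No

*her* is a pronoun; Principle B requires it to be free in its binding domain — the clause headed by 'introduced'.
— Lucia: subject of the clause headed by 'introduced'; c-commands the pronoun within its binding domain — blocked (Principle B).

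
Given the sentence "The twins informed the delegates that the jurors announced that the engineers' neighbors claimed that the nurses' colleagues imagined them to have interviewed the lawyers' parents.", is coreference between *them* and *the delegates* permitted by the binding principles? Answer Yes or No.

*them* is a pronoun; Principle B requires it to be free in its binding domain — the clause headed by 'imagined'.
— the delegates: object of the matrix clause; c-commands the pronoun but lies outside its binding domain — allowed.

Yes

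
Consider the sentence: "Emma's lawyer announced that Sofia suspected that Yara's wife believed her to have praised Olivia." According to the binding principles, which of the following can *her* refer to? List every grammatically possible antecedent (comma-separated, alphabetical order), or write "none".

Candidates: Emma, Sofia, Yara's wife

Emma, Sofia

*her* is a pronoun; Principle B requires it to be free in its binding domain — the clause headed by 'believed'.
— Emma: possessor inside the subject DP of the matrix clause; does not c-command the pronoun — Principle B does not apply; allowed.
— Sofia: subject of the clause headed by 'suspected'; c-commands the pronoun but lies outside its binding domain — allowed.
— Yara's wife: subject of the clause headed by 'believed'; c-commands the pronoun within its binding domain — blocked (Principle B).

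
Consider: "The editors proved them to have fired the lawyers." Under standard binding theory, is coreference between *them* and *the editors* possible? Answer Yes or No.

*the editors* is an R-expression; Principle C requires it to be free (not bound by any c-commanding expression).
— them: subject of the clause headed by 'fired'; the R-expression locally c-commands the pronoun — coreference blocked (Principle B on the pronoun).

No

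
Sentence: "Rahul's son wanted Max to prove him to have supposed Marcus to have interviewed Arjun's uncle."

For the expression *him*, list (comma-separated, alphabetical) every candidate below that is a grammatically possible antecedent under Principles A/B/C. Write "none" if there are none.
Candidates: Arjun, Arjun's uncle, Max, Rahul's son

*him* is a pronoun; Principle B requires it to be free in its binding domain — the clause headed by 'prove'.
— Arjun: possessor inside the object DP of the clause headed by 'interviewed'; is c-commanded by the pronoun; coreference would bind this R-expression — blocked (Principle C).
— Arjun's uncle: object of the clause headed by 'interviewed'; is c-commanded by the pronoun; coreference would bind this R-expression — blocked (Principle C).
— Max: subject of the clause headed by 'prove'; c-commands the pronoun within its binding domain — blocked (Principle B).
— Rahul's son: subject of the matrix clause; c-commands the pronoun but lies outside its binding domain — allowed.

Rahul's son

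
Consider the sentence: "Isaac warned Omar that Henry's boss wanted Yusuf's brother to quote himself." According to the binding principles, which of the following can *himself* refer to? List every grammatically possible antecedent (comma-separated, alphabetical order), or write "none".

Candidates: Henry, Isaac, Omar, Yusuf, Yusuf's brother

*himself* is a reflexive; Principle A requires it to be bound within its binding domain — the clause headed by 'quote'.
— Henry: possessor inside the subject DP of the clause headed by 'wanted'; does not c-command the reflexive — cannot bind it (Principle A).
— Isaac: subject of the matrix clause; c-commands the reflexive but lies outside its binding domain — cannot bind it (Principle A).
— Omar: object of the matrix clause; c-commands the reflexive but lies outside its binding domain — cannot bind it (Principle A).
— Yusuf: possessor inside the subject DP of the clause headed by 'quote'; does not c-command the reflexive — cannot bind it (Principle A).
— Yusuf's brother: subject of the clause headed by 'quote'; c-commands the reflexive within its binding domain — allowed (Principle A).

Yusuf's brother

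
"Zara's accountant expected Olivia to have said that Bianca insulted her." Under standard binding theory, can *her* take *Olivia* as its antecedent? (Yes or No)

Yes

*her* is a pronoun; Principle B requires it to be free in its binding domain — the clause headed by 'insulted'.
— Olivia: subject of the clause headed by 'said'; c-commands the pronoun but lies outside its binding domain — allowed.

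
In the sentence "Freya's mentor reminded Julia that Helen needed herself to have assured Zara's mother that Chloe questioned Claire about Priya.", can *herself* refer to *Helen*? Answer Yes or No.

*herself* is a reflexive; Principle A requires it to be bound within its binding domain — the clause headed by 'needed'.
— Helen: subject of the clause headed by 'needed'; c-commands the reflexive within its binding domain — allowed (Principle A).

Yes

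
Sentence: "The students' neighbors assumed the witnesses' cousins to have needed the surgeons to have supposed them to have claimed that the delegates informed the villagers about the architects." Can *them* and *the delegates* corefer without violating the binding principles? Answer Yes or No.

No

*the delegates* is an R-expression; Principle C requires it to be free (not bound by any c-commanding expression).
— them: subject of the clause headed by 'claimed'; the pronoun c-commands the R-expression — coreference blocked (Principle C).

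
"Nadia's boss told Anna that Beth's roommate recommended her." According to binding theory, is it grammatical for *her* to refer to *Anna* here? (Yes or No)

*Anna* is an R-expression; Principle C requires it to be free (not bound by any c-commanding expression).
— her: object of the clause headed by 'recommended'; the pronoun does not c-command the R-expression — coreference allowed.

Yes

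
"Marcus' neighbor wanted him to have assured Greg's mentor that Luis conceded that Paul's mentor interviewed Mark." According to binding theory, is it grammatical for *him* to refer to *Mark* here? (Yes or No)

*Mark* is an R-expression; Principle C requires it to be free (not bound by any c-commanding expression).
— him: subject of the clause headed by 'assured'; the pronoun c-commands the R-expression — coreference blocked (Principle C).

No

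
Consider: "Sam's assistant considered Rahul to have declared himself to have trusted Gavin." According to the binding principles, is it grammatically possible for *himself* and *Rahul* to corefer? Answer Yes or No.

*himself* is a reflexive; Principle A requires it to be bound within its binding domain — the clause headed by 'declared'.
— Rahul: subject of the clause headed by 'declared'; c-commands the reflexive within its binding domain — allowed (Principle A).

Yes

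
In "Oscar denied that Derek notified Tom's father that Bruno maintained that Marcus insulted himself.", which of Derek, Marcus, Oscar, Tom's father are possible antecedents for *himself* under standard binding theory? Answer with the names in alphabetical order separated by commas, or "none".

Marcus

*himself* is a reflexive; Principle A requires it to be bound within its binding domain — the clause headed by 'insulted'.
— Derek: subject of the clause headed by 'notified'; c-commands the reflexive but lies outside its binding domain — cannot bind it (Principle A).
— Marcus: subject of the clause headed by 'insulted'; c-commands the reflexive within its binding domain — allowed (Principle A).
— Oscar: subject of the matrix clause; c-commands the reflexive but lies outside its binding domain — cannot bind it (Principle A).
— Tom's father: object of the clause headed by 'notified'; c-commands the reflexive but lies outside its binding domain — cannot bind it (Principle A).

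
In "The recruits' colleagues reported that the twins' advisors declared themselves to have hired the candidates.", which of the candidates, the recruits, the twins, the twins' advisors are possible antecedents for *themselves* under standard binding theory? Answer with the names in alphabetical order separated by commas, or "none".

*themselves* is a reflexive; Principle A requires it to be bound within its binding domain — the clause headed by 'declared'.
— the candidates: object of the clause headed by 'hired'; does not c-command the reflexive — cannot bind it (Principle A).
— the recruits: possessor inside the subject DP of the matrix clause; does not c-command the reflexive — cannot bind it (Principle A).
— the twins: possessor inside the subject DP of the clause headed by 'declared'; does not c-command the reflexive — cannot bind it (Principle A).
— the twins' advisors: subject of the clause headed by 'declared'; c-commands the reflexive within its binding domain — allowed (Principle A).

the twins' advisors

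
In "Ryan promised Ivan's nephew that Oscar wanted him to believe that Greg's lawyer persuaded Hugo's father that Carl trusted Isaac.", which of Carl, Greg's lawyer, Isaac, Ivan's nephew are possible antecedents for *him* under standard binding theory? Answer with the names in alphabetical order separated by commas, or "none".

*him* is a pronoun; Principle B requires it to be free in its binding domain — the clause headed by 'wanted'.
— Carl: subject of the clause headed by 'trusted'; is c-commanded by the pronoun; coreference would bind this R-expression — blocked (Principle C).
— Greg's lawyer: subject of the clause headed by 'persuaded'; is c-commanded by the pronoun; coreference would bind this R-expression — blocked (Principle C).
— Isaac: object of the clause headed by 'trusted'; is c-commanded by the pronoun; coreference would bind this R-expression — blocked (Principle C).
— Ivan's nephew: object of the matrix clause; c-commands the pronoun but lies outside its binding domain — allowed.

Ivan's nephew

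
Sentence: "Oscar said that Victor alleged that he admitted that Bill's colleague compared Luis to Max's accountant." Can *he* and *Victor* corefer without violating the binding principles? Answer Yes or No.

Yes

*Victor* is an R-expression; Principle C requires it to be free (not bound by any c-commanding expression).
— he: subject of the clause headed by 'admitted'; the pronoun does not c-command the R-expression — coreference allowed.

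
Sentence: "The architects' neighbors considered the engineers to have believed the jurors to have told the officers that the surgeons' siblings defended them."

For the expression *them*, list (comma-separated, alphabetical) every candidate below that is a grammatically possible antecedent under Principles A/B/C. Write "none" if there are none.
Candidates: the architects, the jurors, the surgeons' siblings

the architects, the jurors

*them* is a pronoun; Principle B requires it to be free in its binding domain — the clause headed by 'defended'.
— the architects: possessor inside the subject DP of the matrix clause; does not c-command the pronoun — Principle B does not apply; allowed.
— the jurors: subject of the clause headed by 'told'; c-commands the pronoun but lies outside its binding domain — allowed.
— the surgeons' siblings: subject of the clause headed by 'defended'; c-commands the pronoun within its binding domain — blocked (Principle B).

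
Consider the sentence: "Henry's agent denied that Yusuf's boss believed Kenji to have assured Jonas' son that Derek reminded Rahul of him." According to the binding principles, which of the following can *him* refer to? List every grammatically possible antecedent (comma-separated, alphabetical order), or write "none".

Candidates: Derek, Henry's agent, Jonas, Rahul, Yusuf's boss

*him* is a pronoun; Principle B requires it to be free in its binding domain — the clause headed by 'reminded'.
— Derek: subject of the clause headed by 'reminded'; c-commands the pronoun within its binding domain — blocked (Principle B).
— Henry's agent: subject of the matrix clause; c-commands the pronoun but lies outside its binding domain — allowed.
— Jonas: possessor inside the object DP of the clause headed by 'assured'; does not c-command the pronoun — Principle B does not apply; allowed.
— Rahul: object of the clause headed by 'reminded'; c-commands the pronoun within its binding domain — blocked (Principle B).
— Yusuf's boss: subject of the clause headed by 'believed'; c-commands the pronoun but lies outside its binding domain — allowed.

Henry's agent, Jonas, Yusuf's boss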